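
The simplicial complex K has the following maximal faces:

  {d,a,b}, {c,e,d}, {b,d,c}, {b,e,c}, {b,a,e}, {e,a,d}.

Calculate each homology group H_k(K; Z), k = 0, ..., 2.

H_0 = Z,  H_1 = 0,  H_2 = Z.

Take the total order a < b < c < d < e on the vertex set. Then K (dimension 2) consists of the simplices:

  0-simplices (5): a, b, c, d, e
  1-simplices (9): ab, ad, ae, bc, bd, be, cd, ce, de
  2-simplices (6): abd, abe, ade, bcd, bce, cde

so the chain groups are C_0 ≅ Z^5, C_1 ≅ Z^9, C_2 ≅ Z^6.

The boundary map ∂_1: C_1 → C_0 sends each edge [p,q] (with p < q) to q − p. For instance
  ∂ad = d − a.
As a 5×9 matrix over Z this has rank 4, with invariant factors (1,1,1,1).

Boundary ∂_2: C_2 → C_1 maps a triangle to the signed sum of its edges. For instance
  ∂bce = ce − be + bc,
  ∂ade = de − ae + ad.
The resulting 9×6 matrix has rank 5, and its Smith normal form has invariant factors (1,1,1,1,1).

Now H_k = ker ∂_k / im ∂_{k+1}, so:

  H_0: rank C_0 − rank ∂_1 = 5 − 4 = 1, and the invariant factors of ∂_1 are all 1, so H_0 ≅ Z.
  H_1: rank ker ∂_1 − rank ∂_2 = (9 − 4) − 5 = 0, and the invariant factors of ∂_2 are all 1, so H_1 ≅ 0.
  H_2: rank ker ∂_2 − rank ∂_3 = (6 − 5) − 0 = 1, and there is no ∂_3, so H_2 ≅ Z.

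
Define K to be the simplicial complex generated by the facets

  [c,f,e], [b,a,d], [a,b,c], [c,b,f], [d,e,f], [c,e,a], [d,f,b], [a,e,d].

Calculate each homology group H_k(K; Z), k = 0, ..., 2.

We work with the vertex ordering a < b < c < d < e < f. The simplices of K, each written with vertices in increasing order, are:

  0-simplices (6): a, b, c, d, e, f
  1-simplices (12): ab, ac, ad, ae, bc, bd, bf, ce, cf, de, df, ef
  2-simplices (8): abc, abd, ace, ade, bcf, bdf, cef, def

giving chain groups C_0 ≅ Z^6, C_1 ≅ Z^12, C_2 ≅ Z^8.

The boundary map ∂_1: C_1 → C_0 sends each edge [p,q] (with p < q) to q − p. For instance
  ∂cf = f − c.
This gives a 6×12 integer matrix of rank 5; reducing to Smith normal form yields diagonal entries (1,1,1,1,1).

Boundary ∂_2: C_2 → C_1 maps a triangle to the signed sum of its edges. For instance
  ∂cef = ef − cf + ce,
  ∂def = ef − df + de.
The resulting 12×8 matrix has rank 7, and its Smith normal form has invariant factors (1,1,1,1,1,1,1).

Reading off H_k = ker ∂_k / im ∂_{k+1}:

  H_0: rank C_0 − rank ∂_1 = 6 − 5 = 1, and the invariant factors of ∂_1 are all 1, so H_0 = Z.
  H_1: rank ker ∂_1 − rank ∂_2 = (12 − 5) − 7 = 0, and the invariant factors of ∂_2 are all 1, so H_1 = 0.
  H_2: rank ker ∂_2 − rank ∂_3 = (8 − 7) − 0 = 1, and there is no ∂_3, so H_2 = Z.

As a check, the Euler characteristic is 6 − 12 + 8 = 2, which agrees with 1 − 0 + 1 = 2.

H_0 = Z,  H_1 = 0,  H_2 = Z.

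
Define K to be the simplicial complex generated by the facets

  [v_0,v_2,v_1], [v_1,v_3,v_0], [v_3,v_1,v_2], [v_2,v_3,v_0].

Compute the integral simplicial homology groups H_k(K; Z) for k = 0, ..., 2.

H_0 = Z,  H_1 = 0,  H_2 = Z.

Fix the vertex order v_0 < v_1 < v_2 < v_3 and write every simplex with vertices in increasing order. Then dim K = 2 and the simplices of K are:

  0-simplices (4): [v_0], [v_1], [v_2], [v_3]
  1-simplices (6): [v_0,v_1], [v_0,v_2], [v_0,v_3], [v_1,v_2], [v_1,v_3], [v_2,v_3]
  2-simplices (4): [v_0,v_1,v_2], [v_0,v_1,v_3], [v_0,v_2,v_3], [v_1,v_2,v_3]

giving chain groups C_0 ≅ Z^4, C_1 ≅ Z^6, C_2 ≅ Z^4.

The boundary map ∂_1: C_1 → C_0 maps an edge to its endpoints' difference, ∂[p,q] = q − p. For instance
  ∂[v_1,v_2] = [v_2] − [v_1].
This gives a 4×6 integer matrix of rank 3; reducing to Smith normal form yields diagonal entries (1,1,1).

∂_2: C_2 → C_1 sends each 2-simplex [p,q,r] to [q,r] − [p,r] + [p,q]. For instance
  ∂[v_0,v_1,v_3] = [v_1,v_3] − [v_0,v_3] + [v_0,v_1],
  ∂[v_0,v_2,v_3] = [v_2,v_3] − [v_0,v_3] + [v_0,v_2].
As a 6×4 matrix over Z this has rank 3, with invariant factors (1,1,1).

From H_k ≅ ker(∂_k) / im(∂_{k+1}) we obtain:

  H_0: rank C_0 − rank ∂_1 = 4 − 3 = 1, and the invariant factors of ∂_1 are all 1, so H_0 = Z.
  H_1: rank ker ∂_1 − rank ∂_2 = (6 − 3) − 3 = 0, and the invariant factors of ∂_2 are all 1, so H_1 = 0.
  H_2: rank ker ∂_2 − rank ∂_3 = (4 − 3) − 0 = 1, and there is no ∂_3, so H_2 = Z.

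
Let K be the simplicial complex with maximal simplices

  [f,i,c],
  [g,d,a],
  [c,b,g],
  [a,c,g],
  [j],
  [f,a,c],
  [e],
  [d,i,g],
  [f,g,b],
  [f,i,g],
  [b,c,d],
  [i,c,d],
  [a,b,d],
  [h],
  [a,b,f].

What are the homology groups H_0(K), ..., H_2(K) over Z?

H_0 = Z^4,  H_1 = Z/2,  H_2 = 0.

K has 10 vertices, 18 edges, 12 triangles.
rank ∂_0 = 0, rank ∂_1 = 6 ⇒ b_0 = 10 − 0 − 6 = 4; all invariant factors of ∂_1 are 1 so no torsion. So H_0 = Z^4.
rank ∂_1 = 6, rank ∂_2 = 12 ⇒ b_1 = 18 − 6 − 12 = 0; ∂_2 has invariant factor(s) [2] giving torsion. So H_1 = Z/2.
rank ∂_2 = 12, rank ∂_3 = 0 ⇒ b_2 = 12 − 12 − 0 = 0. So H_2 = 0.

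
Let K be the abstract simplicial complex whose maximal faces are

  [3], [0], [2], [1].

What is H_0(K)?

Order the vertices as 0 < 1 < 2 < 3. Listing each simplex with vertices in this order, K has dimension 0 with simplices:

  0-simplices (4): [0], [1], [2], [3]

giving chain groups C_0 ≅ Z^4.

Reading off H_k = ker ∂_k / im ∂_{k+1}:

  H_0: rank C_0 − rank ∂_1 = 4 − 0 = 4, and there is no ∂_1, so H_0 ≅ Z^4.

H_0 = Z^4.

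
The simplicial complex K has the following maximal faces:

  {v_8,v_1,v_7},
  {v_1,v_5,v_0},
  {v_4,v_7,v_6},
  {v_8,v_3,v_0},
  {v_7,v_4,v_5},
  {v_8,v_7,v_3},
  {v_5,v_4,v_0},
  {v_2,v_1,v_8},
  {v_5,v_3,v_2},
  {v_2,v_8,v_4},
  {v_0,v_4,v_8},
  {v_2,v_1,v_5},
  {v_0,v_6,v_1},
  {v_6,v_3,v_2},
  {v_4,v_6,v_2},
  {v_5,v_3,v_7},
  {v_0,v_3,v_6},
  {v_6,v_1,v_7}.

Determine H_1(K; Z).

K has 9 vertices, 27 edges, 18 triangles.
rank ∂_1 = 8, rank ∂_2 = 17 ⇒ b_1 = 27 − 8 − 17 = 2; all invariant factors of ∂_2 are 1 so no torsion. So H_1 ≅ Z^2.

H_1 ≅ Z^2.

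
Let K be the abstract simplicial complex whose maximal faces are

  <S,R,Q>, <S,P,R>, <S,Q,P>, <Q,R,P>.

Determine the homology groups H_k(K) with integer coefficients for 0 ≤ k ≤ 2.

Fix the vertex order P < Q < R < S and write every simplex with vertices in increasing order. Then dim K = 2 and the simplices of K are:

  0-simplices (4): P, Q, R, S
  1-simplices (6): PQ, PR, PS, QR, QS, RS
  2-simplices (4): PQR, PQS, PRS, QRS

giving chain groups C_0 ≅ Z^4, C_1 ≅ Z^6, C_2 ≅ Z^4.

∂_1: C_1 → C_0 sends each edge [p,q] (with p < q) to q − p.
The resulting 4×6 matrix has rank 3, and its Smith normal form has invariant factors (1,1,1).

Boundary ∂_2: C_2 → C_1 sends each 2-simplex [p,q,r] to [q,r] − [p,r] + [p,q]. For instance
  ∂PRS = RS − PS + PR,
  ∂QRS = RS − QS + QR.
This gives a 6×4 integer matrix of rank 3; reducing to Smith normal form yields diagonal entries (1,1,1).

Computing H_k = (kernel of ∂_k) / (image of ∂_{k+1}):

  H_0: rank C_0 − rank ∂_1 = 4 − 3 = 1, and the invariant factors of ∂_1 are all 1, so H_0 = Z.
  H_1: rank ker ∂_1 − rank ∂_2 = (6 − 3) − 3 = 0, and the invariant factors of ∂_2 are all 1, so H_1 = 0.
  H_2: rank ker ∂_2 − rank ∂_3 = (4 − 3) − 0 = 1, and there is no ∂_3, so H_2 = Z.

As a check, the Euler characteristic is 4 − 6 + 4 = 2, which agrees with 1 − 0 + 1 = 2.
(K is a triangulation of the 2-sphere S^2.)

H_0 = Z,  H_1 = 0,  H_2 = Z.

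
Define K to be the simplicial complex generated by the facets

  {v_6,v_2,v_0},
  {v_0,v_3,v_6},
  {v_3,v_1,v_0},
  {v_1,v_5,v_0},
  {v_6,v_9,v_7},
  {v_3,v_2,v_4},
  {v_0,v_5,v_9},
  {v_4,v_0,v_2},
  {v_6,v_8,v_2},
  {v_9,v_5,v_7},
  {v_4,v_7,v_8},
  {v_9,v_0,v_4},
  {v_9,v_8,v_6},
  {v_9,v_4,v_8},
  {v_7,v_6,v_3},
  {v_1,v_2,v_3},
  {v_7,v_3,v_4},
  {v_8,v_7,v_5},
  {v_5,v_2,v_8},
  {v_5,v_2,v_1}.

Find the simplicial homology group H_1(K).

Order the vertices as v_0 < v_1 < v_2 < v_3 < v_4 < v_5 < v_6 < v_7 < v_8 < v_9. Listing each simplex with vertices in this order, K has dimension 2 with simplices:

  0-simplices (10): [v_0], [v_1], [v_2], [v_3], [v_4], [v_5], [v_6], [v_7], [v_8], [v_9]
  1-simplices (30): (30 of them)
  2-simplices (20): (20 of them)

Hence C_0 ≅ Z^10, C_1 ≅ Z^30, C_2 ≅ Z^20.

Boundary ∂_1: C_1 → C_0 sends each edge [p,q] (with p < q) to q − p. For instance
  ∂[v_2,v_5] = [v_5] − [v_2].
The 10×30 boundary matrix has rank 9 and Smith normal form diag(1,1,1,1,1,1,1,1,1).

∂_2: C_2 → C_1 maps a triangle to the signed sum of its edges. For instance
  ∂[v_6,v_8,v_9] = [v_8,v_9] − [v_6,v_9] + [v_6,v_8],
  ∂[v_2,v_6,v_8] = [v_6,v_8] − [v_2,v_8] + [v_2,v_6].
The resulting 30×20 matrix has rank 20, and its Smith normal form has invariant factors (1,1,1,1,1,1,1,1,1,1,1,1,1,1,1,1,1,1,1,2).

Now H_k = ker ∂_k / im ∂_{k+1}, so:

  H_1: rank ker ∂_1 − rank ∂_2 = (30 − 9) − 20 = 1, and ∂_2 has invariant factor 2 > 1, so H_1 = Z ⊕ Z/2.

(K is a triangulation of the Klein bottle.)

H_1 = Z ⊕ Z/2.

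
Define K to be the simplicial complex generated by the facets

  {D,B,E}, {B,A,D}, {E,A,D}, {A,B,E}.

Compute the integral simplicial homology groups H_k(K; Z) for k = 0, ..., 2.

K has 4 vertices, 6 edges, 4 triangles.
rank ∂_0 = 0, rank ∂_1 = 3 ⇒ b_0 = 4 − 0 − 3 = 1; all invariant factors of ∂_1 are 1 so no torsion. So H_0 = Z.
rank ∂_1 = 3, rank ∂_2 = 3 ⇒ b_1 = 6 − 3 − 3 = 0; all invariant factors of ∂_2 are 1 so no torsion. So H_1 = 0.
rank ∂_2 = 3, rank ∂_3 = 0 ⇒ b_2 = 4 − 3 − 0 = 1. So H_2 = Z.

H_0 ≅ Z,  H_1 = 0,  H_2 ≅ Z.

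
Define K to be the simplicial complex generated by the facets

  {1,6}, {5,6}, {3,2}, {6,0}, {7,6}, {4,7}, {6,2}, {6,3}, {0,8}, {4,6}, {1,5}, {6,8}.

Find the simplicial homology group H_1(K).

Fix the vertex order 0 < 1 < 2 < 3 < 4 < 5 < 6 < 7 < 8 and write every simplex with vertices in increasing order. Then dim K = 1 and the simplices of K are:

  0-simplices (9): [0], [1], [2], [3], [4], [5], [6], [7], [8]
  1-simplices (12): [0,6], [0,8], [1,5], [1,6], [2,3], [2,6], [3,6], [4,6], [4,7], [5,6], [6,7], [6,8]

Hence C_0 ≅ Z^9, C_1 ≅ Z^12.

∂_1: C_1 → C_0 is given by ∂[p,q] = [q] − [p]. For instance
  ∂[2,6] = [6] − [2].
The 9×12 boundary matrix has rank 8 and Smith normal form diag(1,1,1,1,1,1,1,1).

From H_k ≅ ker(∂_k) / im(∂_{k+1}) we obtain:

  H_1: rank ker ∂_1 − rank ∂_2 = (12 − 8) − 0 = 4, and there is no ∂_2, so H_1 = Z^4.

H_1 ≅ Z^4.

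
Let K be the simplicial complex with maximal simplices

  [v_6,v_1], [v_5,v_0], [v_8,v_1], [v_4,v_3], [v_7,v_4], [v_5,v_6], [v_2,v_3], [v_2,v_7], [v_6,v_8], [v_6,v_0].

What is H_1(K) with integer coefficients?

H_1 ≅ Z^3.

Fix the vertex order v_0 < v_1 < v_2 < v_3 < v_4 < v_5 < v_6 < v_7 < v_8 and write every simplex with vertices in increasing order. Then dim K = 1 and the simplices of K are:

  0-simplices (9): [v_0], [v_1], [v_2], [v_3], [v_4], [v_5], [v_6], [v_7], [v_8]
  1-simplices (10): [v_0,v_5], [v_0,v_6], [v_1,v_6], [v_1,v_8], [v_2,v_3], [v_2,v_7], [v_3,v_4], [v_4,v_7], [v_5,v_6], [v_6,v_8]

Hence C_0 ≅ Z^9, C_1 ≅ Z^10.

The boundary map ∂_1: C_1 → C_0 maps an edge to its endpoints' difference, ∂[p,q] = q − p. For instance
  ∂[v_2,v_3] = [v_3] − [v_2].
The 9×10 boundary matrix has rank 7 and Smith normal form diag(1,1,1,1,1,1,1).

Computing H_k = (kernel of ∂_k) / (image of ∂_{k+1}):

  H_1: rank ker ∂_1 − rank ∂_2 = (10 − 7) − 0 = 3, and there is no ∂_2, so H_1 ≅ Z^3.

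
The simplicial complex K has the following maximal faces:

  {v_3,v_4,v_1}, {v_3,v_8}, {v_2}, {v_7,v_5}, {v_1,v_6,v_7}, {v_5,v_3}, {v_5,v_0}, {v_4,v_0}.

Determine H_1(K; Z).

H_1 ≅ Z^2.

We work with the vertex ordering v_0 < v_1 < v_2 < v_3 < v_4 < v_5 < v_6 < v_7 < v_8. The simplices of K, each written with vertices in increasing order, are:

  0-simplices (9): [v_0], [v_1], [v_2], [v_3], [v_4], [v_5], [v_6], [v_7], [v_8]
  1-simplices (11): [v_0,v_4], [v_0,v_5], [v_1,v_3], [v_1,v_4], [v_1,v_6], [v_1,v_7], [v_3,v_4], [v_3,v_5], [v_3,v_8], [v_5,v_7], [v_6,v_7]
  2-simplices (2): [v_1,v_3,v_4], [v_1,v_6,v_7]

so the chain groups are C_0 ≅ Z^9, C_1 ≅ Z^11, C_2 ≅ Z^2.

The boundary map ∂_1: C_1 → C_0 is given by ∂[p,q] = [q] − [p]. For instance
  ∂[v_5,v_7] = [v_7] − [v_5].
The 9×11 boundary matrix has rank 7 and Smith normal form diag(1,1,1,1,1,1,1).

∂_2: C_2 → C_1 sends each 2-simplex [p,q,r] to [q,r] − [p,r] + [p,q]. For instance
  ∂[v_1,v_6,v_7] = [v_6,v_7] − [v_1,v_7] + [v_1,v_6],
  ∂[v_1,v_3,v_4] = [v_3,v_4] − [v_1,v_4] + [v_1,v_3].
The resulting 11×2 matrix has rank 2, and its Smith normal form has invariant factors (1,1).

Reading off H_k = ker ∂_k / im ∂_{k+1}:

  H_1: rank ker ∂_1 − rank ∂_2 = (11 − 7) − 2 = 2, and the invariant factors of ∂_2 are all 1, so H_1 ≅ Z^2.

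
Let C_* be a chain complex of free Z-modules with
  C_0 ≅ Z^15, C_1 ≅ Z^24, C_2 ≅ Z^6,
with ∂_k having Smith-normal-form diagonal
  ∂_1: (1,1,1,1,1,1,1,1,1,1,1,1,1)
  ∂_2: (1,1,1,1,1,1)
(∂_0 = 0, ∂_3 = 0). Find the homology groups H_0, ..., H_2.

H_0: b_0 = 15 − 0 − 13 = 2; torsion from ∂_1 factors > 1: none. So H_0 ≅ Z^2.
H_1: b_1 = 24 − 13 − 6 = 5; torsion from ∂_2 factors > 1: none. So H_1 ≅ Z^5.
H_2: b_2 = 6 − 6 − 0 = 0; torsion from ∂_3 factors > 1: none. So H_2 ≅ 0.

H_0 ≅ Z^2,  H_1 ≅ Z^5,  H_2 = 0.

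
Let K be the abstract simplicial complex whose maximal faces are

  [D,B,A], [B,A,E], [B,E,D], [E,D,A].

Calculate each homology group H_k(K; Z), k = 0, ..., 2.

H_0 ≅ Z,  H_1 = 0,  H_2 ≅ Z.

K has 4 vertices, 6 edges, 4 triangles.
rank ∂_0 = 0, rank ∂_1 = 3 ⇒ b_0 = 4 − 0 − 3 = 1; all invariant factors of ∂_1 are 1 so no torsion. So H_0 = Z.
rank ∂_1 = 3, rank ∂_2 = 3 ⇒ b_1 = 6 − 3 − 3 = 0; all invariant factors of ∂_2 are 1 so no torsion. So H_1 = 0.
rank ∂_2 = 3, rank ∂_3 = 0 ⇒ b_2 = 4 − 3 − 0 = 1. So H_2 = Z.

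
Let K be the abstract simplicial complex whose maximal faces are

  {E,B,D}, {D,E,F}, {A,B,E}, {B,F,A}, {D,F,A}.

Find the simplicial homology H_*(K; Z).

H_0 ≅ Z,  H_1 ≅ Z,  H_2 = 0.

K has 5 vertices, 10 edges, 5 triangles.
rank ∂_0 = 0, rank ∂_1 = 4 ⇒ b_0 = 5 − 0 − 4 = 1; all invariant factors of ∂_1 are 1 so no torsion. So H_0 ≅ Z.
rank ∂_1 = 4, rank ∂_2 = 5 ⇒ b_1 = 10 − 4 − 5 = 1; all invariant factors of ∂_2 are 1 so no torsion. So H_1 ≅ Z.
rank ∂_2 = 5, rank ∂_3 = 0 ⇒ b_2 = 5 − 5 − 0 = 0. So H_2 ≅ 0.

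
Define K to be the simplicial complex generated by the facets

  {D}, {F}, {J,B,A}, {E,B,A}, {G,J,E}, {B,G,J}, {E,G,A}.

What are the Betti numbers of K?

We work with the vertex ordering A < B < D < E < F < G < J. The simplices of K, each written with vertices in increasing order, are:

  0-simplices (7): A, B, D, E, F, G, J
  1-simplices (10): AB, AE, AG, AJ, BE, BG, BJ, EG, EJ, GJ
  2-simplices (5): ABE, ABJ, AEG, BGJ, EGJ

giving chain groups C_0 ≅ Z^7, C_1 ≅ Z^10, C_2 ≅ Z^5.

Boundary ∂_1: C_1 → C_0 sends each edge [p,q] (with p < q) to q − p. For instance
  ∂EJ = J − E.
As a 7×10 matrix over Z this has rank 4, with invariant factors (1,1,1,1).

The boundary map ∂_2: C_2 → C_1 maps a triangle to the signed sum of its edges. For instance
  ∂AEG = EG − AG + AE,
  ∂ABJ = BJ − AJ + AB.
As a 10×5 matrix over Z this has rank 5, with invariant factors (1,1,1,1,1).

Reading off H_k = ker ∂_k / im ∂_{k+1}:

  H_0: rank C_0 − rank ∂_1 = 7 − 4 = 3, and the invariant factors of ∂_1 are all 1, so H_0 = Z^3.
  H_1: rank ker ∂_1 − rank ∂_2 = (10 − 4) − 5 = 1, and the invariant factors of ∂_2 are all 1, so H_1 = Z.
  H_2: rank ker ∂_2 − rank ∂_3 = (5 − 5) − 0 = 0, and there is no ∂_3, so H_2 = 0.

Hence the Betti numbers are b_0 = 3, b_1 = 1, b_2 = 0.

b_0 = 3, b_1 = 1, b_2 = 0.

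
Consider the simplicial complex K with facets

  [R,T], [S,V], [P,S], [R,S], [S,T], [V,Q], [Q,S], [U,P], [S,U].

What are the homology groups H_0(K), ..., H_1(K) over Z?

H_0 = Z,  H_1 = Z^3.

Order the vertices as P < Q < R < S < T < U < V. Listing each simplex with vertices in this order, K has dimension 1 with simplices:

  0-simplices (7): P, Q, R, S, T, U, V
  1-simplices (9): PS, PU, QS, QV, RS, RT, ST, SU, SV

Hence C_0 ≅ Z^7, C_1 ≅ Z^9.

Boundary ∂_1: C_1 → C_0 sends each edge [p,q] (with p < q) to q − p. For instance
  ∂RT = T − R.
As a 7×9 matrix over Z this has rank 6, with invariant factors (1,1,1,1,1,1).

From H_k ≅ ker(∂_k) / im(∂_{k+1}) we obtain:

  H_0: rank C_0 − rank ∂_1 = 7 − 6 = 1, and the invariant factors of ∂_1 are all 1, so H_0 ≅ Z.
  H_1: rank ker ∂_1 − rank ∂_2 = (9 − 6) − 0 = 3, and there is no ∂_2, so H_1 ≅ Z^3.

As a check, the Euler characteristic is 7 − 9 = -2, which agrees with 1 − 3 = -2.
(K is a triangulation of a wedge of 3 circles.)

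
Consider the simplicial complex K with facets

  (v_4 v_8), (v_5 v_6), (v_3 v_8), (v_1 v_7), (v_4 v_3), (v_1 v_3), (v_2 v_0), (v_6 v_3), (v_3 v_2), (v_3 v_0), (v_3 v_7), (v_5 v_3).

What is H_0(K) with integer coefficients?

We work with the vertex ordering v_0 < v_1 < v_2 < v_3 < v_4 < v_5 < v_6 < v_7 < v_8. The simplices of K, each written with vertices in increasing order, are:

  0-simplices (9): [v_0], [v_1], [v_2], [v_3], [v_4], [v_5], [v_6], [v_7], [v_8]
  1-simplices (12): [v_0,v_2], [v_0,v_3], [v_1,v_3], [v_1,v_7], [v_2,v_3], [v_3,v_4], [v_3,v_5], [v_3,v_6], [v_3,v_7], [v_3,v_8], [v_4,v_8], [v_5,v_6]

so the chain groups are C_0 ≅ Z^9, C_1 ≅ Z^12.

Boundary ∂_1: C_1 → C_0 maps an edge to its endpoints' difference, ∂[p,q] = q − p.
As a 9×12 matrix over Z this has rank 8, with invariant factors (1,1,1,1,1,1,1,1).

From H_k ≅ ker(∂_k) / im(∂_{k+1}) we obtain:

  H_0: rank C_0 − rank ∂_1 = 9 − 8 = 1, and the invariant factors of ∂_1 are all 1, so H_0 ≅ Z.

H_0 = Z.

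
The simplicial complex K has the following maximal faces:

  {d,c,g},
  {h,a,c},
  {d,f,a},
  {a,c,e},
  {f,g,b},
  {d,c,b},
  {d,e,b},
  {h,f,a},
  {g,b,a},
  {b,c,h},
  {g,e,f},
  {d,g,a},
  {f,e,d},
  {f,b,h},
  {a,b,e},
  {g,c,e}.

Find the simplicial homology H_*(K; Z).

H_0 ≅ Z,  H_1 ≅ Z^2,  H_2 ≅ Z.

Take the total order a < b < c < d < e < f < g < h on the vertex set. Then K (dimension 2) consists of the simplices:

  0-simplices (8): a, b, c, d, e, f, g, h
  1-simplices (24): ab, ac, ad, ae, af, ag, ah, bc, bd, be, bf, bg, bh, cd, ce, cg, ch, de, df, dg, ef, eg, fg, fh
  2-simplices (16): abe, abg, ace, ach, adf, adg, afh, bcd, bch, bde, bfg, bfh, cdg, ceg, def, efg

so the chain groups are C_0 ≅ Z^8, C_1 ≅ Z^24, C_2 ≅ Z^16.

∂_1: C_1 → C_0 is given by ∂[p,q] = [q] − [p].
As a 8×24 matrix over Z this has rank 7, with invariant factors (1,1,1,1,1,1,1).

The boundary map ∂_2: C_2 → C_1 sends each 2-simplex [p,q,r] to [q,r] − [p,r] + [p,q]. For instance
  ∂def = ef − df + de,
  ∂bcd = cd − bd + bc.
As a 24×16 matrix over Z this has rank 15, with invariant factors (1,1,1,1,1,1,1,1,1,1,1,1,1,1,1).

Reading off H_k = ker ∂_k / im ∂_{k+1}:

  H_0: rank C_0 − rank ∂_1 = 8 − 7 = 1, and the invariant factors of ∂_1 are all 1, so H_0 ≅ Z.
  H_1: rank ker ∂_1 − rank ∂_2 = (24 − 7) − 15 = 2, and the invariant factors of ∂_2 are all 1, so H_1 ≅ Z^2.
  H_2: rank ker ∂_2 − rank ∂_3 = (16 − 15) − 0 = 1, and there is no ∂_3, so H_2 ≅ Z.

As a check, the Euler characteristic is 8 − 24 + 16 = 0, which agrees with 1 − 2 + 1 = 0.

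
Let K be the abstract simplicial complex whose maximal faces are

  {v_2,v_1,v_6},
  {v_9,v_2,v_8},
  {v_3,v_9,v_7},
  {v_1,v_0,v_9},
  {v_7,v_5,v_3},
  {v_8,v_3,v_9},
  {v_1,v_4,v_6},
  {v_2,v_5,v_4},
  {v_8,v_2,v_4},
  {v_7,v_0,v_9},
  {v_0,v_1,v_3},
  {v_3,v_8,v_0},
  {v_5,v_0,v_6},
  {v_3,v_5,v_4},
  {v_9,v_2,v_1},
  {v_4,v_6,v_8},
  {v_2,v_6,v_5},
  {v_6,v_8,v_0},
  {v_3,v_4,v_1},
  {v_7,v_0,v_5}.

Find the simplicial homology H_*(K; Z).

Fix the vertex order v_0 < v_1 < v_2 < v_3 < v_4 < v_5 < v_6 < v_7 < v_8 < v_9 and write every simplex with vertices in increasing order. Then dim K = 2 and the simplices of K are:

  0-simplices (10): [v_0], [v_1], [v_2], [v_3], [v_4], [v_5], [v_6], [v_7], [v_8], [v_9]
  1-simplices (30): (30 of them)
  2-simplices (20): (20 of them)

so the chain groups are C_0 ≅ Z^10, C_1 ≅ Z^30, C_2 ≅ Z^20.

∂_1: C_1 → C_0 maps an edge to its endpoints' difference, ∂[p,q] = q − p.
As a 10×30 matrix over Z this has rank 9, with invariant factors (1,1,1,1,1,1,1,1,1).

Boundary ∂_2: C_2 → C_1 acts by ∂[p,q,r] = [q,r] − [p,r] + [p,q]. For instance
  ∂[v_0,v_5,v_7] = [v_5,v_7] − [v_0,v_7] + [v_0,v_5],
  ∂[v_0,v_5,v_6] = [v_5,v_6] − [v_0,v_6] + [v_0,v_5].
The 30×20 boundary matrix has rank 20 and Smith normal form diag(1,1,1,1,1,1,1,1,1,1,1,1,1,1,1,1,1,1,1,2).

Now H_k = ker ∂_k / im ∂_{k+1}, so:

  H_0: rank C_0 − rank ∂_1 = 10 − 9 = 1, and the invariant factors of ∂_1 are all 1, so H_0 = Z.
  H_1: rank ker ∂_1 − rank ∂_2 = (30 − 9) − 20 = 1, and ∂_2 has invariant factor 2 > 1, so H_1 = Z ⊕ Z/2.
  H_2: rank ker ∂_2 − rank ∂_3 = (20 − 20) − 0 = 0, and there is no ∂_3, so H_2 = 0.

As a check, the Euler characteristic is 10 − 30 + 20 = 0, which agrees with 1 − 1 + 0 = 0.

H_0 = Z,  H_1 = Z ⊕ Z/2,  H_2 = 0.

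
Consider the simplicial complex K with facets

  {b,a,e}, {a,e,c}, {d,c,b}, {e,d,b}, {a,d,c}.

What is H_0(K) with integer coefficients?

Fix the vertex order a < b < c < d < e and write every simplex with vertices in increasing order. Then dim K = 2 and the simplices of K are:

  0-simplices (5): a, b, c, d, e
  1-simplices (10): ab, ac, ad, ae, bc, bd, be, cd, ce, de
  2-simplices (5): abe, acd, ace, bcd, bde

so the chain groups are C_0 ≅ Z^5, C_1 ≅ Z^10, C_2 ≅ Z^5.

Boundary ∂_1: C_1 → C_0 is given by ∂[p,q] = [q] − [p]. For instance
  ∂de = e − d.
As a 5×10 matrix over Z this has rank 4, with invariant factors (1,1,1,1).

Boundary ∂_2: C_2 → C_1 maps a triangle to the signed sum of its edges. For instance
  ∂abe = be − ae + ab,
  ∂ace = ce − ae + ac.
This gives a 10×5 integer matrix of rank 5; reducing to Smith normal form yields diagonal entries (1,1,1,1,1).

Reading off H_k = ker ∂_k / im ∂_{k+1}:

  H_0: rank C_0 − rank ∂_1 = 5 − 4 = 1, and the invariant factors of ∂_1 are all 1, so H_0 = Z.

(K is a triangulation of the Möbius band.)

H_0 ≅ Z.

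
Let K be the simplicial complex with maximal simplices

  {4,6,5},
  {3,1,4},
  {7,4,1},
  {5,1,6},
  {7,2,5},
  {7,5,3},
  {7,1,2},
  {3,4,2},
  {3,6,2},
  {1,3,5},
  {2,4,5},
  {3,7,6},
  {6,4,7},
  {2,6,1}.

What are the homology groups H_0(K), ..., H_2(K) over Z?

H_0 ≅ Z,  H_1 ≅ Z^2,  H_2 ≅ Z.

Take the total order 1 < 2 < 3 < 4 < 5 < 6 < 7 on the vertex set. Then K (dimension 2) consists of the simplices:

  0-simplices (7): [1], [2], [3], [4], [5], [6], [7]
  1-simplices (21): [1,2], [1,3], [1,4], [1,5], [1,6], [1,7], [2,3], [2,4], [2,5], [2,6], [2,7], [3,4], [3,5], [3,6], [3,7], [4,5], [4,6], [4,7], [5,6], [5,7], [6,7]
  2-simplices (14): [1,2,6], [1,2,7], [1,3,4], [1,3,5], [1,4,7], [1,5,6], [2,3,4], [2,3,6], [2,4,5], [2,5,7], [3,5,7], [3,6,7], [4,5,6], [4,6,7]

giving chain groups C_0 ≅ Z^7, C_1 ≅ Z^21, C_2 ≅ Z^14.

The boundary map ∂_1: C_1 → C_0 sends each edge [p,q] (with p < q) to q − p.
The resulting 7×21 matrix has rank 6, and its Smith normal form has invariant factors (1,1,1,1,1,1).

The boundary map ∂_2: C_2 → C_1 maps a triangle to the signed sum of its edges. For instance
  ∂[1,5,6] = [5,6] − [1,6] + [1,5],
  ∂[3,5,7] = [5,7] − [3,7] + [3,5].
The resulting 21×14 matrix has rank 13, and its Smith normal form has invariant factors (1,1,1,1,1,1,1,1,1,1,1,1,1).

Reading off H_k = ker ∂_k / im ∂_{k+1}:

  H_0: rank C_0 − rank ∂_1 = 7 − 6 = 1, and the invariant factors of ∂_1 are all 1, so H_0 = Z.
  H_1: rank ker ∂_1 − rank ∂_2 = (21 − 6) − 13 = 2, and the invariant factors of ∂_2 are all 1, so H_1 = Z^2.
  H_2: rank ker ∂_2 − rank ∂_3 = (14 − 13) − 0 = 1, and there is no ∂_3, so H_2 = Z.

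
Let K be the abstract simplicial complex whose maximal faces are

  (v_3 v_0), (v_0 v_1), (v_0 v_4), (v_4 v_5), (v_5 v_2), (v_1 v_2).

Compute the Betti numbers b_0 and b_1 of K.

Take the total order v_0 < v_1 < v_2 < v_3 < v_4 < v_5 on the vertex set. Then K (dimension 1) consists of the simplices:

  0-simplices (6): [v_0], [v_1], [v_2], [v_3], [v_4], [v_5]
  1-simplices (6): [v_0,v_1], [v_0,v_3], [v_0,v_4], [v_1,v_2], [v_2,v_5], [v_4,v_5]

Hence C_0 ≅ Z^6, C_1 ≅ Z^6.

The boundary map ∂_1: C_1 → C_0 is given by ∂[p,q] = [q] − [p]. For instance
  ∂[v_0,v_4] = [v_4] − [v_0].
The 6×6 boundary matrix has rank 5 and Smith normal form diag(1,1,1,1,1).

Computing H_k = (kernel of ∂_k) / (image of ∂_{k+1}):

  H_0: rank C_0 − rank ∂_1 = 6 − 5 = 1, and the invariant factors of ∂_1 are all 1, so H_0 ≅ Z.
  H_1: rank ker ∂_1 − rank ∂_2 = (6 − 5) − 0 = 1, and there is no ∂_2, so H_1 ≅ Z.

As a check, the Euler characteristic is 6 − 6 = 0, which agrees with 1 − 1 = 0.

Hence the Betti numbers are b_0 = 1, b_1 = 1.

b_0 = 1, b_1 = 1.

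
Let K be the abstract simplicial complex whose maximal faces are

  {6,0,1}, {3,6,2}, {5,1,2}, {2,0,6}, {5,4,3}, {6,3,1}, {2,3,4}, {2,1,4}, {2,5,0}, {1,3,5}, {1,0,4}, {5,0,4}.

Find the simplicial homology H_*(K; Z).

Take the total order 0 < 1 < 2 < 3 < 4 < 5 < 6 on the vertex set. Then K (dimension 2) consists of the simplices:

  0-simplices (7): [0], [1], [2], [3], [4], [5], [6]
  1-simplices (18): [0,1], [0,2], [0,4], [0,5], [0,6], [1,2], [1,3], [1,4], [1,5], [1,6], [2,3], [2,4], [2,5], [2,6], [3,4], [3,5], [3,6], [4,5]
  2-simplices (12): [0,1,4], [0,1,6], [0,2,5], [0,2,6], [0,4,5], [1,2,4], [1,2,5], [1,3,5], [1,3,6], [2,3,4], [2,3,6], [3,4,5]

Hence C_0 ≅ Z^7, C_1 ≅ Z^18, C_2 ≅ Z^12.

The boundary map ∂_1: C_1 → C_0 is given by ∂[p,q] = [q] − [p].
The 7×18 boundary matrix has rank 6 and Smith normal form diag(1,1,1,1,1,1).

Boundary ∂_2: C_2 → C_1 maps a triangle to the signed sum of its edges. For instance
  ∂[0,2,6] = [2,6] − [0,6] + [0,2],
  ∂[0,1,6] = [1,6] − [0,6] + [0,1].
The 18×12 boundary matrix has rank 12 and Smith normal form diag(1,1,1,1,1,1,1,1,1,1,1,2).

Computing H_k = (kernel of ∂_k) / (image of ∂_{k+1}):

  H_0: rank C_0 − rank ∂_1 = 7 − 6 = 1, and the invariant factors of ∂_1 are all 1, so H_0 = Z.
  H_1: rank ker ∂_1 − rank ∂_2 = (18 − 6) − 12 = 0, and ∂_2 has invariant factor 2 > 1, so H_1 = Z_2.
  H_2: rank ker ∂_2 − rank ∂_3 = (12 − 12) − 0 = 0, and there is no ∂_3, so H_2 = 0.

As a check, the Euler characteristic is 7 − 18 + 12 = 1, which agrees with 1 − 0 + 0 = 1.
(K is a triangulation of the real projective plane RP^2.)

H_0 ≅ Z,  H_1 ≅ Z_2,  H_2 = 0.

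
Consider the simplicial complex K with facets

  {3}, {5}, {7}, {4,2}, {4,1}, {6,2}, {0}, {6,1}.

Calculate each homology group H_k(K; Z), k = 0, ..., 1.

H_0 ≅ Z^5,  H_1 ≅ Z.

Take the total order 0 < 1 < 2 < 3 < 4 < 5 < 6 < 7 on the vertex set. Then K (dimension 1) consists of the simplices:

  0-simplices (8): [0], [1], [2], [3], [4], [5], [6], [7]
  1-simplices (4): [1,4], [1,6], [2,4], [2,6]

so the chain groups are C_0 ≅ Z^8, C_1 ≅ Z^4.

Boundary ∂_1: C_1 → C_0 is given by ∂[p,q] = [q] − [p]. For instance
  ∂[1,6] = [6] − [1].
As a 8×4 matrix over Z this has rank 3, with invariant factors (1,1,1).

Reading off H_k = ker ∂_k / im ∂_{k+1}:

  H_0: rank C_0 − rank ∂_1 = 8 − 3 = 5, and the invariant factors of ∂_1 are all 1, so H_0 ≅ Z^5.
  H_1: rank ker ∂_1 − rank ∂_2 = (4 − 3) − 0 = 1, and there is no ∂_2, so H_1 ≅ Z.

As a check, the Euler characteristic is 8 − 4 = 4, which agrees with 5 − 1 = 4.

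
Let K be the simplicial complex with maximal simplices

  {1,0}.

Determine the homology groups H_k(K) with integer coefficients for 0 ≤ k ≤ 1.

K has 2 vertices, 1 edge.
rank ∂_0 = 0, rank ∂_1 = 1 ⇒ b_0 = 2 − 0 − 1 = 1; all invariant factors of ∂_1 are 1 so no torsion. So H_0 ≅ Z.
rank ∂_1 = 1, rank ∂_2 = 0 ⇒ b_1 = 1 − 1 − 0 = 0. So H_1 ≅ 0.

H_0 = Z,  H_1 = 0.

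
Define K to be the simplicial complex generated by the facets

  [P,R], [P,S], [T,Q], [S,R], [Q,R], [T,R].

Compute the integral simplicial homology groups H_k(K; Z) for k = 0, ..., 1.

Order the vertices as P < Q < R < S < T. Listing each simplex with vertices in this order, K has dimension 1 with simplices:

  0-simplices (5): P, Q, R, S, T
  1-simplices (6): PR, PS, QR, QT, RS, RT

Hence C_0 ≅ Z^5, C_1 ≅ Z^6.

The boundary map ∂_1: C_1 → C_0 sends each edge [p,q] (with p < q) to q − p. For instance
  ∂PS = S − P.
As a 5×6 matrix over Z this has rank 4, with invariant factors (1,1,1,1).

From H_k ≅ ker(∂_k) / im(∂_{k+1}) we obtain:

  H_0: rank C_0 − rank ∂_1 = 5 − 4 = 1, and the invariant factors of ∂_1 are all 1, so H_0 = Z.
  H_1: rank ker ∂_1 − rank ∂_2 = (6 − 4) − 0 = 2, and there is no ∂_2, so H_1 = Z^2.

(K is a triangulation of a wedge of 2 circles.)

H_0 ≅ Z,  H_1 ≅ Z^2.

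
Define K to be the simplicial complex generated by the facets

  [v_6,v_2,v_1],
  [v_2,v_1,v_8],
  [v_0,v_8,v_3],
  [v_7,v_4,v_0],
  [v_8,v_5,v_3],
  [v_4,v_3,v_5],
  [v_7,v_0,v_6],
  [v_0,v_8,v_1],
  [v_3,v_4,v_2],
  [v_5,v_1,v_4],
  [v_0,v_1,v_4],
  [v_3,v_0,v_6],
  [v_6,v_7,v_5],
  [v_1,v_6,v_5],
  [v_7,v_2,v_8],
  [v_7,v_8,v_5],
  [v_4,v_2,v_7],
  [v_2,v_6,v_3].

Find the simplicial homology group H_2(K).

H_2 ≅ Z.

We work with the vertex ordering v_0 < v_1 < v_2 < v_3 < v_4 < v_5 < v_6 < v_7 < v_8. The simplices of K, each written with vertices in increasing order, are:

  0-simplices (9): [v_0], [v_1], [v_2], [v_3], [v_4], [v_5], [v_6], [v_7], [v_8]
  1-simplices (27): (27 of them)
  2-simplices (18): (18 of them)

so the chain groups are C_0 ≅ Z^9, C_1 ≅ Z^27, C_2 ≅ Z^18.

∂_1: C_1 → C_0 sends each edge [p,q] (with p < q) to q − p. For instance
  ∂[v_0,v_7] = [v_7] − [v_0].
This gives a 9×27 integer matrix of rank 8; reducing to Smith normal form yields diagonal entries (1,1,1,1,1,1,1,1).

∂_2: C_2 → C_1 acts by ∂[p,q,r] = [q,r] − [p,r] + [p,q]. For instance
  ∂[v_5,v_7,v_8] = [v_7,v_8] − [v_5,v_8] + [v_5,v_7],
  ∂[v_0,v_1,v_8] = [v_1,v_8] − [v_0,v_8] + [v_0,v_1].
The resulting 27×18 matrix has rank 17, and its Smith normal form has invariant factors (1,1,1,1,1,1,1,1,1,1,1,1,1,1,1,1,1).

Now H_k = ker ∂_k / im ∂_{k+1}, so:

  H_2: rank ker ∂_2 − rank ∂_3 = (18 − 17) − 0 = 1, and there is no ∂_3, so H_2 = Z.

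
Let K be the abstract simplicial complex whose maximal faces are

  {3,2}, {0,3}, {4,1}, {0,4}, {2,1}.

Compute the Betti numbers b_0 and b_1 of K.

We work with the vertex ordering 0 < 1 < 2 < 3 < 4. The simplices of K, each written with vertices in increasing order, are:

  0-simplices (5): [0], [1], [2], [3], [4]
  1-simplices (5): [0,3], [0,4], [1,2], [1,4], [2,3]

so the chain groups are C_0 ≅ Z^5, C_1 ≅ Z^5.

∂_1: C_1 → C_0 maps an edge to its endpoints' difference, ∂[p,q] = q − p.
The resulting 5×5 matrix has rank 4, and its Smith normal form has invariant factors (1,1,1,1).

Reading off H_k = ker ∂_k / im ∂_{k+1}:

  H_0: rank C_0 − rank ∂_1 = 5 − 4 = 1, and the invariant factors of ∂_1 are all 1, so H_0 ≅ Z.
  H_1: rank ker ∂_1 − rank ∂_2 = (5 − 4) − 0 = 1, and there is no ∂_2, so H_1 ≅ Z.

As a check, the Euler characteristic is 5 − 5 = 0, which agrees with 1 − 1 = 0.

Hence the Betti numbers are b_0 = 1, b_1 = 1.

b_0 = 1, b_1 = 1.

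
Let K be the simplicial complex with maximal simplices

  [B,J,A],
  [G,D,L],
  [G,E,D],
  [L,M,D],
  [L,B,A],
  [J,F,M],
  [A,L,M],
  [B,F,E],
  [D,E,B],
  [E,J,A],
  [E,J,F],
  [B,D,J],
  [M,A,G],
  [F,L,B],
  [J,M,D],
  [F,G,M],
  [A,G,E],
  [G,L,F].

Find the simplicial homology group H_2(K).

H_2 ≅ 0.

Fix the vertex order A < B < D < E < F < G < J < L < M and write every simplex with vertices in increasing order. Then dim K = 2 and the simplices of K are:

  0-simplices (9): A, B, D, E, F, G, J, L, M
  1-simplices (27): AB, AE, AG, AJ, AL, AM, BD, BE, BF, BJ, BL, DE, DG, DJ, DL, DM, EF, EG, EJ, FG, FJ, FL, FM, GL, GM, JM, LM
  2-simplices (18): ABJ, ABL, AEG, AEJ, AGM, ALM, BDE, BDJ, BEF, BFL, DEG, DGL, DJM, DLM, EFJ, FGL, FGM, FJM

Hence C_0 ≅ Z^9, C_1 ≅ Z^27, C_2 ≅ Z^18.

Boundary ∂_1: C_1 → C_0 is given by ∂[p,q] = [q] − [p]. For instance
  ∂EJ = J − E.
The resulting 9×27 matrix has rank 8, and its Smith normal form has invariant factors (1,1,1,1,1,1,1,1).

∂_2: C_2 → C_1 sends each 2-simplex [p,q,r] to [q,r] − [p,r] + [p,q]. For instance
  ∂ABL = BL − AL + AB,
  ∂BDE = DE − BE + BD.
As a 27×18 matrix over Z this has rank 18, with invariant factors (1,1,1,1,1,1,1,1,1,1,1,1,1,1,1,1,1,2).

Reading off H_k = ker ∂_k / im ∂_{k+1}:

  H_2: rank ker ∂_2 − rank ∂_3 = (18 − 18) − 0 = 0, and there is no ∂_3, so H_2 = 0.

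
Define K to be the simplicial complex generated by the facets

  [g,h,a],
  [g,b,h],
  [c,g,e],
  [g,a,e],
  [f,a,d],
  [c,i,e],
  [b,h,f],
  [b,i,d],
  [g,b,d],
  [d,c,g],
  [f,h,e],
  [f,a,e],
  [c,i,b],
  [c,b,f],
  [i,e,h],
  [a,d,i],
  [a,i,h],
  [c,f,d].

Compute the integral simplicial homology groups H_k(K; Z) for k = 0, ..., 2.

Take the total order a < b < c < d < e < f < g < h < i on the vertex set. Then K (dimension 2) consists of the simplices:

  0-simplices (9): a, b, c, d, e, f, g, h, i
  1-simplices (27): ad, ae, af, ag, ah, ai, bc, bd, bf, bg, bh, bi, cd, ce, cf, cg, ci, df, dg, di, ef, eg, eh, ei, fh, gh, hi
  2-simplices (18): adf, adi, aef, aeg, agh, ahi, bcf, bci, bdg, bdi, bfh, bgh, cdf, cdg, ceg, cei, efh, ehi

Hence C_0 ≅ Z^9, C_1 ≅ Z^27, C_2 ≅ Z^18.

∂_1: C_1 → C_0 sends each edge [p,q] (with p < q) to q − p.
The 9×27 boundary matrix has rank 8 and Smith normal form diag(1,1,1,1,1,1,1,1).

The boundary map ∂_2: C_2 → C_1 maps a triangle to the signed sum of its edges. For instance
  ∂bgh = gh − bh + bg,
  ∂bdi = di − bi + bd.
As a 27×18 matrix over Z this has rank 18, with invariant factors (1,1,1,1,1,1,1,1,1,1,1,1,1,1,1,1,1,2).

From H_k ≅ ker(∂_k) / im(∂_{k+1}) we obtain:

  H_0: rank C_0 − rank ∂_1 = 9 − 8 = 1, and the invariant factors of ∂_1 are all 1, so H_0 = Z.
  H_1: rank ker ∂_1 − rank ∂_2 = (27 − 8) − 18 = 1, and ∂_2 has invariant factor 2 > 1, so H_1 = Z ⊕ Z/2.
  H_2: rank ker ∂_2 − rank ∂_3 = (18 − 18) − 0 = 0, and there is no ∂_3, so H_2 = 0.

(K is a triangulation of the Klein bottle.)

H_0 ≅ Z,  H_1 ≅ Z ⊕ Z/2,  H_2 = 0.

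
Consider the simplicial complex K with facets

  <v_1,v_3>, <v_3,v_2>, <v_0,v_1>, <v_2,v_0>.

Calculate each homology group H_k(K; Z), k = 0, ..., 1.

H_0 = Z,  H_1 = Z.

We work with the vertex ordering v_0 < v_1 < v_2 < v_3. The simplices of K, each written with vertices in increasing order, are:

  0-simplices (4): [v_0], [v_1], [v_2], [v_3]
  1-simplices (4): [v_0,v_1], [v_0,v_2], [v_1,v_3], [v_2,v_3]

Hence C_0 ≅ Z^4, C_1 ≅ Z^4.

Boundary ∂_1: C_1 → C_0 is given by ∂[p,q] = [q] − [p].
The resulting 4×4 matrix has rank 3, and its Smith normal form has invariant factors (1,1,1).

Now H_k = ker ∂_k / im ∂_{k+1}, so:

  H_0: rank C_0 − rank ∂_1 = 4 − 3 = 1, and the invariant factors of ∂_1 are all 1, so H_0 = Z.
  H_1: rank ker ∂_1 − rank ∂_2 = (4 − 3) − 0 = 1, and there is no ∂_2, so H_1 = Z.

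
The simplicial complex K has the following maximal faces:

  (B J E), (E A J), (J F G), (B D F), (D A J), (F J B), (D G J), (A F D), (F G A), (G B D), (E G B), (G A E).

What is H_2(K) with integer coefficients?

Take the total order A < B < D < E < F < G < J on the vertex set. Then K (dimension 2) consists of the simplices:

  0-simplices (7): A, B, D, E, F, G, J
  1-simplices (18): AD, AE, AF, AG, AJ, BD, BE, BF, BG, BJ, DF, DG, DJ, EG, EJ, FG, FJ, GJ
  2-simplices (12): ADF, ADJ, AEG, AEJ, AFG, BDF, BDG, BEG, BEJ, BFJ, DGJ, FGJ

so the chain groups are C_0 ≅ Z^7, C_1 ≅ Z^18, C_2 ≅ Z^12.

Boundary ∂_1: C_1 → C_0 sends each edge [p,q] (with p < q) to q − p.
The resulting 7×18 matrix has rank 6, and its Smith normal form has invariant factors (1,1,1,1,1,1).

Boundary ∂_2: C_2 → C_1 acts by ∂[p,q,r] = [q,r] − [p,r] + [p,q]. For instance
  ∂AEJ = EJ − AJ + AE,
  ∂DGJ = GJ − DJ + DG.
As a 18×12 matrix over Z this has rank 12, with invariant factors (1,1,1,1,1,1,1,1,1,1,1,2).

Now H_k = ker ∂_k / im ∂_{k+1}, so:

  H_2: rank ker ∂_2 − rank ∂_3 = (12 − 12) − 0 = 0, and there is no ∂_3, so H_2 = 0.

H_2 ≅ 0.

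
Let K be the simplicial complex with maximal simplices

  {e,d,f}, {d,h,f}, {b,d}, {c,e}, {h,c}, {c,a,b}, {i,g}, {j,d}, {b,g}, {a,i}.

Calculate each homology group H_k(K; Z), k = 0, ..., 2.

H_0 = Z,  H_1 = Z^3,  H_2 = 0.

Fix the vertex order a < b < c < d < e < f < g < h < i < j and write every simplex with vertices in increasing order. Then dim K = 2 and the simplices of K are:

  0-simplices (10): a, b, c, d, e, f, g, h, i, j
  1-simplices (15): ab, ac, ai, bc, bd, bg, ce, ch, de, df, dh, dj, ef, fh, gi
  2-simplices (3): abc, def, dfh

giving chain groups C_0 ≅ Z^10, C_1 ≅ Z^15, C_2 ≅ Z^3.

∂_1: C_1 → C_0 maps an edge to its endpoints' difference, ∂[p,q] = q − p. For instance
  ∂ac = c − a.
The 10×15 boundary matrix has rank 9 and Smith normal form diag(1,1,1,1,1,1,1,1,1).

∂_2: C_2 → C_1 maps a triangle to the signed sum of its edges. For instance
  ∂def = ef − df + de,
  ∂dfh = fh − dh + df.
The resulting 15×3 matrix has rank 3, and its Smith normal form has invariant factors (1,1,1).

Now H_k = ker ∂_k / im ∂_{k+1}, so:

  H_0: rank C_0 − rank ∂_1 = 10 − 9 = 1, and the invariant factors of ∂_1 are all 1, so H_0 = Z.
  H_1: rank ker ∂_1 − rank ∂_2 = (15 − 9) − 3 = 3, and the invariant factors of ∂_2 are all 1, so H_1 = Z^3.
  H_2: rank ker ∂_2 − rank ∂_3 = (3 − 3) − 0 = 0, and there is no ∂_3, so H_2 = 0.

As a check, the Euler characteristic is 10 − 15 + 3 = -2, which agrees with 1 − 3 + 0 = -2.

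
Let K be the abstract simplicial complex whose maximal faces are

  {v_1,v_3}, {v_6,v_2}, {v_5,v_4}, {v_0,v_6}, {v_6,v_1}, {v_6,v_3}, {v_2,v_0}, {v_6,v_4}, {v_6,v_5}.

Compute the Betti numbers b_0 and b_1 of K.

b_0 = 1, b_1 = 3.

K has 7 vertices, 9 edges.
rank ∂_0 = 0, rank ∂_1 = 6 ⇒ b_0 = 7 − 0 − 6 = 1; all invariant factors of ∂_1 are 1 so no torsion. So H_0 = Z.
rank ∂_1 = 6, rank ∂_2 = 0 ⇒ b_1 = 9 − 6 − 0 = 3. So H_1 = Z^3.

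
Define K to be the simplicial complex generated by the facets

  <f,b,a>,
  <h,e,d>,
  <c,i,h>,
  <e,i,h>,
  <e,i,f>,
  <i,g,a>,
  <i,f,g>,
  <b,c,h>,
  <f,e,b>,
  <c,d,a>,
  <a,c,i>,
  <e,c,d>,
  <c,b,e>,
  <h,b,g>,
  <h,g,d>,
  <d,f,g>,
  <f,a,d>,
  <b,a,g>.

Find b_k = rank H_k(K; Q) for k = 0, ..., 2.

b_0 = 1, b_1 = 1, b_2 = 0.

Take the total order a < b < c < d < e < f < g < h < i on the vertex set. Then K (dimension 2) consists of the simplices:

  0-simplices (9): a, b, c, d, e, f, g, h, i
  1-simplices (27): ab, ac, ad, af, ag, ai, bc, be, bf, bg, bh, cd, ce, ch, ci, de, df, dg, dh, ef, eh, ei, fg, fi, gh, gi, hi
  2-simplices (18): abf, abg, acd, aci, adf, agi, bce, bch, bef, bgh, cde, chi, deh, dfg, dgh, efi, ehi, fgi

giving chain groups C_0 ≅ Z^9, C_1 ≅ Z^27, C_2 ≅ Z^18.

The boundary map ∂_1: C_1 → C_0 maps an edge to its endpoints' difference, ∂[p,q] = q − p. For instance
  ∂eh = h − e.
The 9×27 boundary matrix has rank 8 and Smith normal form diag(1,1,1,1,1,1,1,1).

Boundary ∂_2: C_2 → C_1 sends each 2-simplex [p,q,r] to [q,r] − [p,r] + [p,q]. For instance
  ∂bce = ce − be + bc,
  ∂dfg = fg − dg + df.
The 27×18 boundary matrix has rank 18 and Smith normal form diag(1,1,1,1,1,1,1,1,1,1,1,1,1,1,1,1,1,2).

Reading off H_k = ker ∂_k / im ∂_{k+1}:

  H_0: rank C_0 − rank ∂_1 = 9 − 8 = 1, and the invariant factors of ∂_1 are all 1, so H_0 = Z.
  H_1: rank ker ∂_1 − rank ∂_2 = (27 − 8) − 18 = 1, and ∂_2 has invariant factor 2 > 1, so H_1 = Z ⊕ Z/2.
  H_2: rank ker ∂_2 − rank ∂_3 = (18 − 18) − 0 = 0, and there is no ∂_3, so H_2 = 0.

Hence the Betti numbers are b_0 = 1, b_1 = 1, b_2 = 0.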